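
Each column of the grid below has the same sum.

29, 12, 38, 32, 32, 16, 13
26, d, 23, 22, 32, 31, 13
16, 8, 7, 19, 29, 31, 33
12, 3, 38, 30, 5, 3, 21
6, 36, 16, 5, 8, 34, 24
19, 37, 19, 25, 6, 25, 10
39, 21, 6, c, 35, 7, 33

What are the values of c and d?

c = 14, d = 30

Column 1 sums to 147 and so does column 6; that's the common total.
In column 4 the known cells total 133, leaving 147 − 133 = 14.
In column 2 the known cells total 117, leaving 147 − 117 = 30.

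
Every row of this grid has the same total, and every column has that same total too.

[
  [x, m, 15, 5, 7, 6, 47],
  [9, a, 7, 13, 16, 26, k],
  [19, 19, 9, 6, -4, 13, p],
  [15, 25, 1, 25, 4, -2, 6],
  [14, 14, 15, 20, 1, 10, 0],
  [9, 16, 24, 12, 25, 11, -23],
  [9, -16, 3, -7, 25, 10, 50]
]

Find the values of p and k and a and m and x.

p = 12, k = -18, a = 21, m = -5, x = -1

Rows 4 and 5 both sum to 74, so that's the common total.
The known cells in column 1 total 75, leaving 74 − 75 = -1 for the blank.
The known cells in row 1 total 79, leaving 74 − 79 = -5 for the blank.
The known cells in column 2 total 53, leaving 74 − 53 = 21 for the blank.
The known cells in row 3 total 62, leaving 74 − 62 = 12 for the blank.
The known cells in row 2 total 92, leaving 74 − 92 = -18 for the blank.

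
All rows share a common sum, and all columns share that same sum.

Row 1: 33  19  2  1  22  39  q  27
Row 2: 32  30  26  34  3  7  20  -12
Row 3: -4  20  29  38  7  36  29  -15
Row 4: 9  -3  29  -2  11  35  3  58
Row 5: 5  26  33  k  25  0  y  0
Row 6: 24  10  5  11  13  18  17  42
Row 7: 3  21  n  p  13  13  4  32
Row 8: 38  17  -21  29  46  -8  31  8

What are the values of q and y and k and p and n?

q = -3, y = 39, k = 12, p = 17, n = 37

Rows 2 and 3 both sum to 140, so that's the common total.
The known cells in column 3 total 103, leaving 140 − 103 = 37 for the blank.
The known cells in row 1 total 143, leaving 140 − 143 = -3 for the blank.
The known cells in column 7 total 101, leaving 140 − 101 = 39 for the blank.
The known cells in row 5 total 128, leaving 140 − 128 = 12 for the blank.
The known cells in row 7 total 123, leaving 140 − 123 = 17 for the blank.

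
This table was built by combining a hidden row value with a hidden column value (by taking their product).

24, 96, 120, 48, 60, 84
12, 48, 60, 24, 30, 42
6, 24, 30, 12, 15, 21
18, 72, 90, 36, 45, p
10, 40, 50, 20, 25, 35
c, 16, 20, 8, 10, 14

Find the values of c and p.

c = 4, p = 63

Each row is a constant multiple of every other row — this is a multiplication table with the headers hidden.
Row 6 is 10/60 = 1/6 times row 1, so its entry in column 1 is 24 × 1/6 = 4.
Row 4 is 45/60 = 3/4 times row 1, so its entry in column 6 is 84 × 3/4 = 63.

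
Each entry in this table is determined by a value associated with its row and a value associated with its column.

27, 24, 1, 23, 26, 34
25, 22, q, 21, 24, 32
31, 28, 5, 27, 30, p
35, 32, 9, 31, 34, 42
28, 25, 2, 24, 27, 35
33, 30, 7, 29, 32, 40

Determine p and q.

The difference between any two rows is the same in every column — this is an addition table with the headers hidden.
Row 3 minus row 1 is 28 − 24 = 4, so its entry in column 6 is 34 + 4 = 38.
Row 2 minus row 1 is 22 − 24 = -2, so its entry in column 3 is 1 + (-2) = -1.

p = 38, q = -1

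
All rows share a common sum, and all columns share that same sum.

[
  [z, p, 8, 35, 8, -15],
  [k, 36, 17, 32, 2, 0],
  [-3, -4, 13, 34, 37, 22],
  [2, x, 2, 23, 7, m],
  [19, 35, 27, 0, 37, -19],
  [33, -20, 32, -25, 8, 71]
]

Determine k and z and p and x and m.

Rows 3 and 5 both sum to 99, so that's the common total.
Row 2: 36 + 17 + 32 + 2 + 0 = 87, so its missing entry is 99 − 87 = 12.
Column 1: 12 − 3 + 2 + 19 + 33 = 63, so its missing entry is 99 − 63 = 36.
Row 1: 36 + 8 + 35 + 8 − 15 = 72, so its missing entry is 99 − 72 = 27.
Column 2: 27 + 36 − 4 + 35 − 20 = 74, so its missing entry is 99 − 74 = 25.
Row 4: 2 + 25 + 2 + 23 + 7 = 59, so its missing entry is 99 − 59 = 40.

k = 12, z = 36, p = 27, x = 25, m = 40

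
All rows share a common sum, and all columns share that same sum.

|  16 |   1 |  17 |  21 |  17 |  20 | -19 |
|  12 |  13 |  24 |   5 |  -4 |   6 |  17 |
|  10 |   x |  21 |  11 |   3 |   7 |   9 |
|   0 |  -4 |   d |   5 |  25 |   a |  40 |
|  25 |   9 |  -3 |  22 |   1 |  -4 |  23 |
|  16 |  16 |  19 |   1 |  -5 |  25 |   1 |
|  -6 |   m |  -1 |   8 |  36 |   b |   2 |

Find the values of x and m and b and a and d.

x = 12, m = 26, b = 8, a = 11, d = -4

Rows 1 and 2 both sum to 73, so that's the common total.
Row 3: 10 + 21 + 11 + 3 + 7 + 9 = 61, so its missing entry is 73 − 61 = 12.
Column 2: 1 + 13 + 12 − 4 + 9 + 16 = 47, so its missing entry is 73 − 47 = 26.
Row 7: -6 + 26 − 1 + 8 + 36 + 2 = 65, so its missing entry is 73 − 65 = 8.
Column 3: 17 + 24 + 21 − 3 + 19 − 1 = 77, so its missing entry is 73 − 77 = -4.
Row 4: 0 − 4 − 4 + 5 + 25 + 40 = 62, so its missing entry is 73 − 62 = 11.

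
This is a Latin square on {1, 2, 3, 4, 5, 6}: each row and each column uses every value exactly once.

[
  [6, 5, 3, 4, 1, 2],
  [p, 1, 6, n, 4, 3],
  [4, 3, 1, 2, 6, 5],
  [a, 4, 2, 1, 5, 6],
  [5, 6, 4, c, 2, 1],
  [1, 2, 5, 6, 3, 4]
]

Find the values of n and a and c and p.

n = 5, a = 3, c = 3, p = 2

For row 5, column 4: row 5 already has {1, 2, 4, 5, 6}; that leaves 3.
At (row 2, col 4): column 4 already has {1, 2, 3, 4, 6}, so the value is 5.
Cell (2,1): row 2 already has {1, 3, 4, 5, 6} → 2.
For row 4, column 1: row 4 already has {1, 2, 4, 5, 6}; that leaves 3.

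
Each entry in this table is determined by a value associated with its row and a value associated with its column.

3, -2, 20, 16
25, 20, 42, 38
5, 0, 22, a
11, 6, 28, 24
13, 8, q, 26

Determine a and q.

a = 18, q = 30

The difference between any two rows is the same in every column — this is an addition table with the headers hidden.
Row 3 minus row 1 is 5 − 3 = 2, so its entry in column 4 is 16 + 2 = 18.
Row 5 minus row 1 is 13 − 3 = 10, so its entry in column 3 is 20 + 10 = 30.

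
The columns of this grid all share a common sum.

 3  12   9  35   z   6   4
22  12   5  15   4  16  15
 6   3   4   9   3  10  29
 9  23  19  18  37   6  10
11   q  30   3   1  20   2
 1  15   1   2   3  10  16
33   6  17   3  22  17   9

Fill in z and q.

The complete columns each total 85.
Column 5 is missing 85 − 70 = 15 (since 4 + 3 + 37 + 1 + 3 + 22 = 70).
Column 2 is missing 85 − 71 = 14 (since 12 + 12 + 3 + 23 + 15 + 6 = 71).

z = 15, q = 14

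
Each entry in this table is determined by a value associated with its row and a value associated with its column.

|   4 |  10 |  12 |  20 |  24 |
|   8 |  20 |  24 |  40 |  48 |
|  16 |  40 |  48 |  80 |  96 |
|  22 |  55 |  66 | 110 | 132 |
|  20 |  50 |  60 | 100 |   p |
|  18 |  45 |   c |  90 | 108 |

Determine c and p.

Each row is a constant multiple of every other row — this is a multiplication table with the headers hidden.
Row 6 is 18/4 = 9/2 times row 1, so its entry in column 3 is 12 × 9/2 = 54.
Row 5 is 20/4 = 5/1 times row 1, so its entry in column 5 is 24 × 5/1 = 120.

c = 54, p = 120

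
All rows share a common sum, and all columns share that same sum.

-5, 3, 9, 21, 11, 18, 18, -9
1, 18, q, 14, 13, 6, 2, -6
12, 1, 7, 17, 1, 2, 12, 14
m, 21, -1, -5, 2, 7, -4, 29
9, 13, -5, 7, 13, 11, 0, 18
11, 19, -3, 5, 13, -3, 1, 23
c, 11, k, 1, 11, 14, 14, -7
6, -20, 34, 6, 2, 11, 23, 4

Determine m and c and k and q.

m = 17, c = 15, k = 7, q = 18

Rows 1 and 3 both sum to 66, so that's the common total.
The known cells in row 2 total 48, leaving 66 − 48 = 18 for the blank.
The known cells in column 3 total 59, leaving 66 − 59 = 7 for the blank.
The known cells in row 7 total 51, leaving 66 − 51 = 15 for the blank.
The known cells in row 4 total 49, leaving 66 − 49 = 17 for the blank.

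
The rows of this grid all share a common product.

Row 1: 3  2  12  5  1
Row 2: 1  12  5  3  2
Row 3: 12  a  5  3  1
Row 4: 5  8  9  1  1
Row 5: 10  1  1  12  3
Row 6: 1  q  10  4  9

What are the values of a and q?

Rows 1 and 2 each multiply to 360, so every row has product 360.
Row 3: 12×5×3×1 = 180, so the missing entry is 360 ÷ 180 = 2.
Row 6: 1×10×4×9 = 360, so the missing entry is 360 ÷ 360 = 1.

a = 2, q = 1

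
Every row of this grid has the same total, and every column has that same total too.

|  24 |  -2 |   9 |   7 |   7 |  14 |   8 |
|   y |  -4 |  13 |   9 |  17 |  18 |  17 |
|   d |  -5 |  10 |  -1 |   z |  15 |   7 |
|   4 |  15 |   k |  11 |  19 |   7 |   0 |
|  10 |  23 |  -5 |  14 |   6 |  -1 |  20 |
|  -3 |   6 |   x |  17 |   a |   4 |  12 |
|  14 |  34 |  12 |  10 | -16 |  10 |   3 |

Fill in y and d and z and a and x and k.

y = -3, d = 21, z = 20, a = 14, x = 17, k = 11

Rows 1 and 5 both sum to 67, so that's the common total.
Row 2 has -4 + 13 + 9 + 17 + 18 + 17 = 70; the blank must be 67 − 70 = -3.
Column 1 has 24 − 3 + 4 + 10 − 3 + 14 = 46; the blank must be 67 − 46 = 21.
Row 3 has 21 − 5 + 10 − 1 + 15 + 7 = 47; the blank must be 67 − 47 = 20.
Column 5 has 7 + 17 + 20 + 19 + 6 − 16 = 53; the blank must be 67 − 53 = 14.
Row 4 has 4 + 15 + 11 + 19 + 7 + 0 = 56; the blank must be 67 − 56 = 11.
Row 6 has -3 + 6 + 17 + 14 + 4 + 12 = 50; the blank must be 67 − 50 = 17.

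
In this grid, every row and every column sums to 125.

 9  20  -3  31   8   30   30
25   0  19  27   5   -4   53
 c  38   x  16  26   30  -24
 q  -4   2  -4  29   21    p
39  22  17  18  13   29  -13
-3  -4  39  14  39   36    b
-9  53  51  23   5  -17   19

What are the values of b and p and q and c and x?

b = 4, p = 56, q = 25, c = 39, x = 0

Row 6 has -3 − 4 + 39 + 14 + 39 + 36 = 121; the blank must be 125 − 121 = 4.
Column 7 has 30 + 53 − 24 − 13 + 4 + 19 = 69; the blank must be 125 − 69 = 56.
Row 4 has -4 + 2 − 4 + 29 + 21 + 56 = 100; the blank must be 125 − 100 = 25.
Column 1 has 9 + 25 + 25 + 39 − 3 − 9 = 86; the blank must be 125 − 86 = 39.
Row 3 has 39 + 38 + 16 + 26 + 30 − 24 = 125; the blank must be 125 − 125 = 0.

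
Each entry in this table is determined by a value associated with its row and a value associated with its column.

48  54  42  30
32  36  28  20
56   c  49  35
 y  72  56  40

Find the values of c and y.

Each row is a constant multiple of every other row — this is a multiplication table with the headers hidden.
Row 3 is 35/30 = 7/6 times row 1, so its entry in column 2 is 54 × 7/6 = 63.
Row 4 is 40/30 = 4/3 times row 1, so its entry in column 1 is 48 × 4/3 = 64.

c = 63, y = 64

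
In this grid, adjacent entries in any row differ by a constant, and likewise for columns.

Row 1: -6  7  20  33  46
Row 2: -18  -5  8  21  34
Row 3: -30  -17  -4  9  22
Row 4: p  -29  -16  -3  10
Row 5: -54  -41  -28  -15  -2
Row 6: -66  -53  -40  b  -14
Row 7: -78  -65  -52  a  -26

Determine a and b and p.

Along each row the entries change by 13 per step; down each column they change by -12.
Row 7: from -78 at column 1, stepping by 13 to column 4 gives -39.
Row 6: from -66 at column 1, stepping by 13 to column 4 gives -27.
Row 4: from -29 at column 2, stepping by 13 to column 1 gives -42.

a = -39, b = -27, p = -42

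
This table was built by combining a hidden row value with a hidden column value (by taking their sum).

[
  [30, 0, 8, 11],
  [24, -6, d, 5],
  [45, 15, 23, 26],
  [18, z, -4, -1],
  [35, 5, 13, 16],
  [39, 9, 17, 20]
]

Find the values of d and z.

The difference between any two rows is the same in every column — this is an addition table with the headers hidden.
Row 2 minus row 1 is 24 − 30 = -6, so its entry in column 3 is 8 + (-6) = 2.
Row 4 minus row 1 is 18 − 30 = -12, so its entry in column 2 is 0 + (-12) = -12.

d = 2, z = -12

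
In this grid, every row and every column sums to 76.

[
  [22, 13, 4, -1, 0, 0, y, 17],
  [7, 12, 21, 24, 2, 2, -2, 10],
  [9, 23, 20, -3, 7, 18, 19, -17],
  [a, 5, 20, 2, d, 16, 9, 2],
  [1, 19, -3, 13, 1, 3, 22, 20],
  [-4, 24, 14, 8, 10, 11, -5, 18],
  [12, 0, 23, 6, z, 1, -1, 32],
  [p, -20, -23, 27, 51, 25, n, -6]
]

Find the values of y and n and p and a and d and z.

Row 7 has 12 + 0 + 23 + 6 + 1 − 1 + 32 = 73; the blank must be 76 − 73 = 3.
Column 5 has 0 + 2 + 7 + 1 + 10 + 3 + 51 = 74; the blank must be 76 − 74 = 2.
Row 4 has 5 + 20 + 2 + 2 + 16 + 9 + 2 = 56; the blank must be 76 − 56 = 20.
Column 1 has 22 + 7 + 9 + 20 + 1 − 4 + 12 = 67; the blank must be 76 − 67 = 9.
Row 1 has 22 + 13 + 4 − 1 + 0 + 0 + 17 = 55; the blank must be 76 − 55 = 21.
Row 8 has 9 − 20 − 23 + 27 + 51 + 25 − 6 = 63; the blank must be 76 − 63 = 13.

y = 21, n = 13, p = 9, a = 20, d = 2, z = 3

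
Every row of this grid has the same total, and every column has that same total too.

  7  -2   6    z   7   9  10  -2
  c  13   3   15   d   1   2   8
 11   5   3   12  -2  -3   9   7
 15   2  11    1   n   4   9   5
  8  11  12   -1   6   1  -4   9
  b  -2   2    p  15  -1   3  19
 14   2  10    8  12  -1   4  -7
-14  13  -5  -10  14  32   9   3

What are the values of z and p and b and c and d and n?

z = 7, p = 10, b = -4, c = 5, d = -5, n = -5

Rows 3 and 5 both sum to 42, so that's the common total.
Row 4 has 15 + 2 + 11 + 1 + 4 + 9 + 5 = 47; the blank must be 42 − 47 = -5.
Row 1 has 7 − 2 + 6 + 7 + 9 + 10 − 2 = 35; the blank must be 42 − 35 = 7.
Column 5 has 7 − 2 − 5 + 6 + 15 + 12 + 14 = 47; the blank must be 42 − 47 = -5.
Row 2 has 13 + 3 + 15 − 5 + 1 + 2 + 8 = 37; the blank must be 42 − 37 = 5.
Column 1 has 7 + 5 + 11 + 15 + 8 + 14 − 14 = 46; the blank must be 42 − 46 = -4.
Row 6 has -4 − 2 + 2 + 15 − 1 + 3 + 19 = 32; the blank must be 42 − 32 = 10.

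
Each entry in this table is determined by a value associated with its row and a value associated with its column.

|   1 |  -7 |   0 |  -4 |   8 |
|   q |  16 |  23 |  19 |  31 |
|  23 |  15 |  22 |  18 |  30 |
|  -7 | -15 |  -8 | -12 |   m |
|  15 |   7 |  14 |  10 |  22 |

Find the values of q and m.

The difference between any two rows is the same in every column — this is an addition table with the headers hidden.
Row 2 minus row 1 is 19 − (-4) = 23, so its entry in column 1 is 1 + 23 = 24.
Row 4 minus row 1 is -12 − (-4) = -8, so its entry in column 5 is 8 + (-8) = 0.

q = 24, m = 0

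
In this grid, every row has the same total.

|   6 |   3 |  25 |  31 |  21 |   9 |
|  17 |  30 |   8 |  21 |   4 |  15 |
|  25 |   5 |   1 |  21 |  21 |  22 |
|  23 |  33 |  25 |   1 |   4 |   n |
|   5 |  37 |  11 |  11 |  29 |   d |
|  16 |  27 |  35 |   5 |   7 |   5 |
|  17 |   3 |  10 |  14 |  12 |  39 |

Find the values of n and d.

The complete rows each total 95.
Row 4 is missing 95 − 86 = 9 (since 23 + 33 + 25 + 1 + 4 = 86).
Row 5 is missing 95 − 93 = 2 (since 5 + 37 + 11 + 11 + 29 = 93).

n = 9, d = 2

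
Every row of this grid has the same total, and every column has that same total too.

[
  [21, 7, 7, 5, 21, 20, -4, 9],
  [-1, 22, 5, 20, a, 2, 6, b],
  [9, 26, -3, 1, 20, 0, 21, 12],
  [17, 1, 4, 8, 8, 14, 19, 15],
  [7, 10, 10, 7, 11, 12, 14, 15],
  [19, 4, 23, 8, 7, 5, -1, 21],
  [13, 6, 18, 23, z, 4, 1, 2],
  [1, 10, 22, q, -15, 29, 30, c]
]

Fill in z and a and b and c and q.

z = 19, a = 15, b = 17, c = -5, q = 14

Rows 1 and 3 both sum to 86, so that's the common total.
Row 7: 13 + 6 + 18 + 23 + 4 + 1 + 2 = 67, so its missing entry is 86 − 67 = 19.
Column 5: 21 + 20 + 8 + 11 + 7 + 19 − 15 = 71, so its missing entry is 86 − 71 = 15.
Column 4: 5 + 20 + 1 + 8 + 7 + 8 + 23 = 72, so its missing entry is 86 − 72 = 14.
Row 8: 1 + 10 + 22 + 14 − 15 + 29 + 30 = 91, so its missing entry is 86 − 91 = -5.
Row 2: -1 + 22 + 5 + 20 + 15 + 2 + 6 = 69, so its missing entry is 86 − 69 = 17.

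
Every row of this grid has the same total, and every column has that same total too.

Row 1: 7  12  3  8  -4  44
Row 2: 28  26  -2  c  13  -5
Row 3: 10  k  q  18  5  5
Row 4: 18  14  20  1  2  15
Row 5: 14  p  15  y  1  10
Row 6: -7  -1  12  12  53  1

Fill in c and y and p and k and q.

c = 10, y = 21, p = 9, k = 10, q = 22

Rows 1 and 4 both sum to 70, so that's the common total.
Column 3: 3 − 2 + 20 + 15 + 12 = 48, so its missing entry is 70 − 48 = 22.
Row 3: 10 + 22 + 18 + 5 + 5 = 60, so its missing entry is 70 − 60 = 10.
Column 2: 12 + 26 + 10 + 14 − 1 = 61, so its missing entry is 70 − 61 = 9.
Row 5: 14 + 9 + 15 + 1 + 10 = 49, so its missing entry is 70 − 49 = 21.
Row 2: 28 + 26 − 2 + 13 − 5 = 60, so its missing entry is 70 − 60 = 10.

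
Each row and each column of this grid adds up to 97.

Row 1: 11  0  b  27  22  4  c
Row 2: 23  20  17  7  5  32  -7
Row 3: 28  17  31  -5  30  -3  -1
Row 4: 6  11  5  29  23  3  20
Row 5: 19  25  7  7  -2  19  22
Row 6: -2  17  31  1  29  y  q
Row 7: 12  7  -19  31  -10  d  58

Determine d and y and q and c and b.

d = 18, y = 24, q = -3, c = 8, b = 25

Row 7 has 12 + 7 − 19 + 31 − 10 + 58 = 79; the blank must be 97 − 79 = 18.
Column 6 has 4 + 32 − 3 + 3 + 19 + 18 = 73; the blank must be 97 − 73 = 24.
Column 3 has 17 + 31 + 5 + 7 + 31 − 19 = 72; the blank must be 97 − 72 = 25.
Row 1 has 11 + 0 + 25 + 27 + 22 + 4 = 89; the blank must be 97 − 89 = 8.
Row 6 has -2 + 17 + 31 + 1 + 29 + 24 = 100; the blank must be 97 − 100 = -3.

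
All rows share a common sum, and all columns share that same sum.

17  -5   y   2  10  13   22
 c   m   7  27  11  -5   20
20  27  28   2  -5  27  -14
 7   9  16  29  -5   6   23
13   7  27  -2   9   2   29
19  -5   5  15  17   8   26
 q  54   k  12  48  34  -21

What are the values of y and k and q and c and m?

y = 26, k = -24, q = -18, c = 27, m = -2

Rows 3 and 4 both sum to 85, so that's the common total.
Column 2: -5 + 27 + 9 + 7 − 5 + 54 = 87, so its missing entry is 85 − 87 = -2.
Row 1: 17 − 5 + 2 + 10 + 13 + 22 = 59, so its missing entry is 85 − 59 = 26.
Column 3: 26 + 7 + 28 + 16 + 27 + 5 = 109, so its missing entry is 85 − 109 = -24.
Row 7: 54 − 24 + 12 + 48 + 34 − 21 = 103, so its missing entry is 85 − 103 = -18.
Row 2: -2 + 7 + 27 + 11 − 5 + 20 = 58, so its missing entry is 85 − 58 = 27.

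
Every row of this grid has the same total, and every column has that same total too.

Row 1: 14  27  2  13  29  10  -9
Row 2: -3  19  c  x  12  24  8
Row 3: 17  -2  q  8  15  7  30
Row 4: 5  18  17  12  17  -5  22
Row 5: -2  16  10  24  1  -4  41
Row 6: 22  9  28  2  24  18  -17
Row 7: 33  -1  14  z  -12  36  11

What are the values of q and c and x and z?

Rows 1 and 4 both sum to 86, so that's the common total.
Row 7 has 33 − 1 + 14 − 12 + 36 + 11 = 81; the blank must be 86 − 81 = 5.
Column 4 has 13 + 8 + 12 + 24 + 2 + 5 = 64; the blank must be 86 − 64 = 22.
Row 2 has -3 + 19 + 22 + 12 + 24 + 8 = 82; the blank must be 86 − 82 = 4.
Row 3 has 17 − 2 + 8 + 15 + 7 + 30 = 75; the blank must be 86 − 75 = 11.

q = 11, c = 4, x = 22, z = 5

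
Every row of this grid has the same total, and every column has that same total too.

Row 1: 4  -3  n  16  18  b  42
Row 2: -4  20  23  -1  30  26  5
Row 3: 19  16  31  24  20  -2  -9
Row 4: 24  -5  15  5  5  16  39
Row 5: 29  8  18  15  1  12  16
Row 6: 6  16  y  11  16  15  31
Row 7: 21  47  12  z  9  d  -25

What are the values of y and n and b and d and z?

y = 4, n = -4, b = 26, d = 6, z = 29

Rows 2 and 3 both sum to 99, so that's the common total.
Column 4 has 16 − 1 + 24 + 5 + 15 + 11 = 70; the blank must be 99 − 70 = 29.
Row 7 has 21 + 47 + 12 + 29 + 9 − 25 = 93; the blank must be 99 − 93 = 6.
Column 6 has 26 − 2 + 16 + 12 + 15 + 6 = 73; the blank must be 99 − 73 = 26.
Row 1 has 4 − 3 + 16 + 18 + 26 + 42 = 103; the blank must be 99 − 103 = -4.
Row 6 has 6 + 16 + 11 + 16 + 15 + 31 = 95; the blank must be 99 − 95 = 4.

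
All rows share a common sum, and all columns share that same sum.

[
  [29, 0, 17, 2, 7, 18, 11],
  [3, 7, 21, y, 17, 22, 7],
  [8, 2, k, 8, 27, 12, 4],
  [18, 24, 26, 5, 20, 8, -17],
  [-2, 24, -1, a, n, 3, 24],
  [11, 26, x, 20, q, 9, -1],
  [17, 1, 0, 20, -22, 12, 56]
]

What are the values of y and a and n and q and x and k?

y = 7, a = 22, n = 14, q = 21, x = -2, k = 23

Rows 1 and 4 both sum to 84, so that's the common total.
Row 3 has 8 + 2 + 8 + 27 + 12 + 4 = 61; the blank must be 84 − 61 = 23.
Row 2 has 3 + 7 + 21 + 17 + 22 + 7 = 77; the blank must be 84 − 77 = 7.
Column 4 has 2 + 7 + 8 + 5 + 20 + 20 = 62; the blank must be 84 − 62 = 22.
Row 5 has -2 + 24 − 1 + 22 + 3 + 24 = 70; the blank must be 84 − 70 = 14.
Column 5 has 7 + 17 + 27 + 20 + 14 − 22 = 63; the blank must be 84 − 63 = 21.
Row 6 has 11 + 26 + 20 + 21 + 9 − 1 = 86; the blank must be 84 − 86 = -2.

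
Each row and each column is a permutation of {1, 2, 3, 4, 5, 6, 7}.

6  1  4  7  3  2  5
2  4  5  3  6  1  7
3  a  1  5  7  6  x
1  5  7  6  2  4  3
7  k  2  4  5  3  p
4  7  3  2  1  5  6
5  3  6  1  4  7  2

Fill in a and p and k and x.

At (row 5, col 7): row 5 is missing {1, 6} and column 7 is missing {1, 4}, so the value is 1.
At (row 5, col 2): row 5 already has {1, 2, 3, 4, 5, 7}, so the value is 6.
Cell (3,2): column 2 already has {1, 3, 4, 5, 6, 7} → 2.
At (row 3, col 7): row 3 already has {1, 2, 3, 5, 6, 7}, so the value is 4.

a = 2, p = 1, k = 6, x = 4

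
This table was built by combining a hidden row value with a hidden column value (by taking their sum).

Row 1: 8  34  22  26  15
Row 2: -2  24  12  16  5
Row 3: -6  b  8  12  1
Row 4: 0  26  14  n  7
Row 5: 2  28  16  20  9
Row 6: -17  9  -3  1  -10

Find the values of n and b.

The difference between any two rows is the same in every column — this is an addition table with the headers hidden.
Row 4 minus row 1 is 14 − 22 = -8, so its entry in column 4 is 26 + (-8) = 18.
Row 3 minus row 1 is 8 − 22 = -14, so its entry in column 2 is 34 + (-14) = 20.

n = 18, b = 20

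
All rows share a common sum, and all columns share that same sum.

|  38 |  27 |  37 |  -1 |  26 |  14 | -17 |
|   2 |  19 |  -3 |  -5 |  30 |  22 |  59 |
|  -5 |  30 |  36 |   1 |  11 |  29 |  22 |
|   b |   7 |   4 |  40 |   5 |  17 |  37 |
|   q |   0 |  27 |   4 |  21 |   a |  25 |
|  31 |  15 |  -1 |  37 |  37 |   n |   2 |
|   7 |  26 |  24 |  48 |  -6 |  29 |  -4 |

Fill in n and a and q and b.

n = 3, a = 10, q = 37, b = 14

Rows 1 and 2 both sum to 124, so that's the common total.
Row 6: 31 + 15 − 1 + 37 + 37 + 2 = 121, so its missing entry is 124 − 121 = 3.
Column 6: 14 + 22 + 29 + 17 + 3 + 29 = 114, so its missing entry is 124 − 114 = 10.
Row 5: 0 + 27 + 4 + 21 + 10 + 25 = 87, so its missing entry is 124 − 87 = 37.
Row 4: 7 + 4 + 40 + 5 + 17 + 37 = 110, so its missing entry is 124 − 110 = 14.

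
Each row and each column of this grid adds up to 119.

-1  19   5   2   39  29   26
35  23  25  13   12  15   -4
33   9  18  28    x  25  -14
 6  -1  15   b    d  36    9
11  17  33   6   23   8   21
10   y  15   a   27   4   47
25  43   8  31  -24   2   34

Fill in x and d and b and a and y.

The known cells in row 3 total 99, leaving 119 − 99 = 20 for the blank.
The known cells in column 5 total 97, leaving 119 − 97 = 22 for the blank.
The known cells in column 2 total 110, leaving 119 − 110 = 9 for the blank.
The known cells in row 4 total 87, leaving 119 − 87 = 32 for the blank.
The known cells in row 6 total 112, leaving 119 − 112 = 7 for the blank.

x = 20, d = 22, b = 32, a = 7, y = 9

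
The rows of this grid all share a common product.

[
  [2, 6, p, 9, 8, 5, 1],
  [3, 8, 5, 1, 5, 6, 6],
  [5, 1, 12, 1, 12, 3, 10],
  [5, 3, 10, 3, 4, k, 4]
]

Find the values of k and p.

k = 3, p = 5

Rows 2 and 3 each multiply to 21600, so every row has product 21600.
Row 4: 5×3×10×3×4×4 = 7200, so the missing entry is 21600 ÷ 7200 = 3.
Row 1: 2×6×9×8×5×1 = 4320, so the missing entry is 21600 ÷ 4320 = 5.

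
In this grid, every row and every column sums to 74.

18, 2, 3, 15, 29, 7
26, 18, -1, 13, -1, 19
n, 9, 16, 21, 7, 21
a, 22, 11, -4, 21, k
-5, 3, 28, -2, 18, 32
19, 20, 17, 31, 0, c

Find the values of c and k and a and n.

Row 6 has 19 + 20 + 17 + 31 + 0 = 87; the blank must be 74 − 87 = -13.
Row 3 has 9 + 16 + 21 + 7 + 21 = 74; the blank must be 74 − 74 = 0.
Column 6 has 7 + 19 + 21 + 32 − 13 = 66; the blank must be 74 − 66 = 8.
Row 4 has 22 + 11 − 4 + 21 + 8 = 58; the blank must be 74 − 58 = 16.

c = -13, k = 8, a = 16, n = 0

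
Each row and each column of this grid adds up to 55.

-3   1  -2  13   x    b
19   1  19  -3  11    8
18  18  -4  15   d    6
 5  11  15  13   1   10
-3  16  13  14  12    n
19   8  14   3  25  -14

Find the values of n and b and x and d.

The known cells in row 5 total 52, leaving 55 − 52 = 3 for the blank.
The known cells in row 3 total 53, leaving 55 − 53 = 2 for the blank.
The known cells in column 5 total 51, leaving 55 − 51 = 4 for the blank.
The known cells in row 1 total 13, leaving 55 − 13 = 42 for the blank.

n = 3, b = 42, x = 4, d = 2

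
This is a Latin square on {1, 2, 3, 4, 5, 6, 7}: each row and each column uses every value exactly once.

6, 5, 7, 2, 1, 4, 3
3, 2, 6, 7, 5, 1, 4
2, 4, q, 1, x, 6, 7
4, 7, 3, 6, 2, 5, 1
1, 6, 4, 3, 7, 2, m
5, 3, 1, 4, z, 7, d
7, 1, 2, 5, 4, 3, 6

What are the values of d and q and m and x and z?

d = 2, q = 5, m = 5, x = 3, z = 6

For row 5, column 7: row 5 already has {1, 2, 3, 4, 6, 7}; that leaves 5.
For row 6, column 7: column 7 already has {1, 3, 4, 5, 6, 7}; that leaves 2.
At (row 6, col 5): row 6 already has {1, 2, 3, 4, 5, 7}, so the value is 6.
Cell (3,5): column 5 already has {1, 2, 4, 5, 6, 7} → 3.
For row 3, column 3: row 3 already has {1, 2, 3, 4, 6, 7}; that leaves 5.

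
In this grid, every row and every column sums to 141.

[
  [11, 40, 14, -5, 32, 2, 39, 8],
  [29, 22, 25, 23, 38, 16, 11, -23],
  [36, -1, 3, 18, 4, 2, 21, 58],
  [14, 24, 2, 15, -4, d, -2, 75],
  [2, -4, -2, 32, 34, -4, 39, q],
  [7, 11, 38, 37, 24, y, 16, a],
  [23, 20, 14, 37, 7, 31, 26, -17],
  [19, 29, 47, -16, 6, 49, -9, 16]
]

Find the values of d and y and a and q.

d = 17, y = 28, a = -20, q = 44

The known cells in row 5 total 97, leaving 141 − 97 = 44 for the blank.
The known cells in column 8 total 161, leaving 141 − 161 = -20 for the blank.
The known cells in row 6 total 113, leaving 141 − 113 = 28 for the blank.
The known cells in row 4 total 124, leaving 141 − 124 = 17 for the blank.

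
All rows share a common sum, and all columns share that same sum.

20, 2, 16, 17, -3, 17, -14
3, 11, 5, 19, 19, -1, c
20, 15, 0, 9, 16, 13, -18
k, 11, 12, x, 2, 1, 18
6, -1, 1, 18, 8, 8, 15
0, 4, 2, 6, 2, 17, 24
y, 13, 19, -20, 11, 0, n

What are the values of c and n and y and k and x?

Rows 1 and 3 both sum to 55, so that's the common total.
Column 4 has 17 + 19 + 9 + 18 + 6 − 20 = 49; the blank must be 55 − 49 = 6.
Row 4 has 11 + 12 + 6 + 2 + 1 + 18 = 50; the blank must be 55 − 50 = 5.
Column 1 has 20 + 3 + 20 + 5 + 6 + 0 = 54; the blank must be 55 − 54 = 1.
Row 7 has 1 + 13 + 19 − 20 + 11 + 0 = 24; the blank must be 55 − 24 = 31.
Row 2 has 3 + 11 + 5 + 19 + 19 − 1 = 56; the blank must be 55 − 56 = -1.

c = -1, n = 31, y = 1, k = 5, x = 6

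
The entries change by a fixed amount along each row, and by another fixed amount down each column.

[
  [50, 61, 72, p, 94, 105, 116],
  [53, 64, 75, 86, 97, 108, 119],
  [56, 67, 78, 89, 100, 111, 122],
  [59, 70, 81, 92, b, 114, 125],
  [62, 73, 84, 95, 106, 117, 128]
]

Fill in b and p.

Along each row the entries change by 11 per step; down each column they change by 3.
Row 4: from 59 at column 1, stepping by 11 to column 5 gives 103.
Row 1: from 50 at column 1, stepping by 11 to column 4 gives 83.

b = 103, p = 83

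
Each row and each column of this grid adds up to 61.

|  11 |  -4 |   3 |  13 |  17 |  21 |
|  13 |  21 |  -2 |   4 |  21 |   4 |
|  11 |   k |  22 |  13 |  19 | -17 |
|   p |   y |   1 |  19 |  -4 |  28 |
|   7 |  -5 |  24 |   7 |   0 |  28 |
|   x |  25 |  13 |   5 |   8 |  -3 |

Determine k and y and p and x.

k = 13, y = 11, p = 6, x = 13

Row 6 has 25 + 13 + 5 + 8 − 3 = 48; the blank must be 61 − 48 = 13.
Row 3 has 11 + 22 + 13 + 19 − 17 = 48; the blank must be 61 − 48 = 13.
Column 2 has -4 + 21 + 13 − 5 + 25 = 50; the blank must be 61 − 50 = 11.
Row 4 has 11 + 1 + 19 − 4 + 28 = 55; the blank must be 61 − 55 = 6.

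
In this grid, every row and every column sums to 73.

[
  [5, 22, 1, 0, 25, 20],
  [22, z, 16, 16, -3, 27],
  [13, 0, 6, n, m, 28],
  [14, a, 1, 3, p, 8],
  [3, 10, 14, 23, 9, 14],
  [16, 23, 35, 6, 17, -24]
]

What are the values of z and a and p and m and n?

z = -5, a = 23, p = 24, m = 1, n = 25

Row 2 has 22 + 16 + 16 − 3 + 27 = 78; the blank must be 73 − 78 = -5.
Column 2 has 22 − 5 + 0 + 10 + 23 = 50; the blank must be 73 − 50 = 23.
Row 4 has 14 + 23 + 1 + 3 + 8 = 49; the blank must be 73 − 49 = 24.
Column 5 has 25 − 3 + 24 + 9 + 17 = 72; the blank must be 73 − 72 = 1.
Row 3 has 13 + 0 + 6 + 1 + 28 = 48; the blank must be 73 − 48 = 25.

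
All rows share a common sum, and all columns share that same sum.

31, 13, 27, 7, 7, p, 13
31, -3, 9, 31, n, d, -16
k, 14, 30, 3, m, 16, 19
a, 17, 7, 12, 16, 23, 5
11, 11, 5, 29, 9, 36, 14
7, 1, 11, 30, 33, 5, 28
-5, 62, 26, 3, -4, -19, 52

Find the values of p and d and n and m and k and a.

p = 17, d = 37, n = 26, m = 28, k = 5, a = 35

Rows 5 and 6 both sum to 115, so that's the common total.
The known cells in row 4 total 80, leaving 115 − 80 = 35 for the blank.
The known cells in column 1 total 110, leaving 115 − 110 = 5 for the blank.
The known cells in row 3 total 87, leaving 115 − 87 = 28 for the blank.
The known cells in column 5 total 89, leaving 115 − 89 = 26 for the blank.
The known cells in row 2 total 78, leaving 115 − 78 = 37 for the blank.
The known cells in row 1 total 98, leaving 115 − 98 = 17 for the blank.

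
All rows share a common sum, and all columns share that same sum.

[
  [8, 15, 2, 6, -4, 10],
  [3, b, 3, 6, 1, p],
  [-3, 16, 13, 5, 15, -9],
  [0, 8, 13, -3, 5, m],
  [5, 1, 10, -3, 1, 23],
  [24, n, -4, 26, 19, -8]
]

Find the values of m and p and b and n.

m = 14, p = 7, b = 17, n = -20

Rows 1 and 3 both sum to 37, so that's the common total.
The known cells in row 6 total 57, leaving 37 − 57 = -20 for the blank.
The known cells in column 2 total 20, leaving 37 − 20 = 17 for the blank.
The known cells in row 4 total 23, leaving 37 − 23 = 14 for the blank.
The known cells in row 2 total 30, leaving 37 − 30 = 7 for the blank.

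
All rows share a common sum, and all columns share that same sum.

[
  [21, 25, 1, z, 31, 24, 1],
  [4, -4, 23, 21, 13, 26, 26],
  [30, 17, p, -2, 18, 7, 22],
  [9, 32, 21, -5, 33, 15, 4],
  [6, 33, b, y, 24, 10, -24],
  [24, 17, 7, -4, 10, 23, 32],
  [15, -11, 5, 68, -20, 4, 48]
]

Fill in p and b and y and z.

p = 17, b = 35, y = 25, z = 6

Rows 2 and 4 both sum to 109, so that's the common total.
Row 1: 21 + 25 + 1 + 31 + 24 + 1 = 103, so its missing entry is 109 − 103 = 6.
Column 4: 6 + 21 − 2 − 5 − 4 + 68 = 84, so its missing entry is 109 − 84 = 25.
Row 5: 6 + 33 + 25 + 24 + 10 − 24 = 74, so its missing entry is 109 − 74 = 35.
Row 3: 30 + 17 − 2 + 18 + 7 + 22 = 92, so its missing entry is 109 − 92 = 17.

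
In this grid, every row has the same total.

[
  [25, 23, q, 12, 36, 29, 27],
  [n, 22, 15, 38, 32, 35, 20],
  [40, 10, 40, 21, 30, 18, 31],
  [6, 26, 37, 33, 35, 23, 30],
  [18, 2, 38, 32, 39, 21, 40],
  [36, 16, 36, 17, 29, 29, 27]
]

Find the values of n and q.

n = 28, q = 38

Row 5 sums to 190 and so does row 6; that's the common total.
In row 2 the known cells total 162, leaving 190 − 162 = 28.
In row 1 the known cells total 152, leaving 190 − 152 = 38.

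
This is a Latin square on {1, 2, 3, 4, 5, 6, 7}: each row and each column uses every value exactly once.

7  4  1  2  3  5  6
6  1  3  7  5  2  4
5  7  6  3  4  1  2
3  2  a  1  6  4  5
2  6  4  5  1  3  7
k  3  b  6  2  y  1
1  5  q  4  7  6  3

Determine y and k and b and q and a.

y = 7, k = 4, b = 5, q = 2, a = 7

For row 7, column 3: row 7 already has {1, 3, 4, 5, 6, 7}; that leaves 2.
For row 6, column 6: column 6 already has {1, 2, 3, 4, 5, 6}; that leaves 7.
At (row 6, col 1): column 1 already has {1, 2, 3, 5, 6, 7}, so the value is 4.
For row 4, column 3: row 4 already has {1, 2, 3, 4, 5, 6}; that leaves 7.
Cell (6,3): row 6 already has {1, 2, 3, 4, 6, 7} → 5.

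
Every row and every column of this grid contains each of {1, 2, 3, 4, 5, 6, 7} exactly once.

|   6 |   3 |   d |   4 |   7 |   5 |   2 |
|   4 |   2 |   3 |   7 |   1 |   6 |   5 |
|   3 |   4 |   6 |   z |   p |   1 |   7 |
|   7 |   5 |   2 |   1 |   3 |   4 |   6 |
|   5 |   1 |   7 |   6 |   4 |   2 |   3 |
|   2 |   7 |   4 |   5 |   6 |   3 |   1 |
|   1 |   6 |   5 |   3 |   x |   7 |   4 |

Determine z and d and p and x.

z = 2, d = 1, p = 5, x = 2

For row 3, column 4: column 4 already has {1, 3, 4, 5, 6, 7}; that leaves 2.
Cell (1,3): row 1 already has {2, 3, 4, 5, 6, 7} → 1.
Cell (7,5): row 7 already has {1, 3, 4, 5, 6, 7} → 2.
At (row 3, col 5): row 3 already has {1, 2, 3, 4, 6, 7}, so the value is 5.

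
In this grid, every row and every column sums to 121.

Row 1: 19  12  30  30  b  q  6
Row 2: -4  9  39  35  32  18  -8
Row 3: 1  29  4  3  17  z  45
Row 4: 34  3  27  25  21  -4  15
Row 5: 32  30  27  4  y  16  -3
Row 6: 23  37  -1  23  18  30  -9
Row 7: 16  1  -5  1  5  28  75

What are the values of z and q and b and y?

z = 22, q = 11, b = 13, y = 15

Row 5 has 32 + 30 + 27 + 4 + 16 − 3 = 106; the blank must be 121 − 106 = 15.
Row 3 has 1 + 29 + 4 + 3 + 17 + 45 = 99; the blank must be 121 − 99 = 22.
Column 5 has 32 + 17 + 21 + 15 + 18 + 5 = 108; the blank must be 121 − 108 = 13.
Row 1 has 19 + 12 + 30 + 30 + 13 + 6 = 110; the blank must be 121 − 110 = 11.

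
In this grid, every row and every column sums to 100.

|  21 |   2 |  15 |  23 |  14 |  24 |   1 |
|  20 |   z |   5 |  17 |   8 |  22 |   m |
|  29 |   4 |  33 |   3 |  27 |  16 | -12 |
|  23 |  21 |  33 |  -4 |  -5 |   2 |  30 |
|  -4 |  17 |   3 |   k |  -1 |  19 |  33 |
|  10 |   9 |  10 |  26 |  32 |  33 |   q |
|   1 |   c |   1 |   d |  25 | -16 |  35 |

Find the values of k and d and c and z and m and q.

Row 5: -4 + 17 + 3 − 1 + 19 + 33 = 67, so its missing entry is 100 − 67 = 33.
Row 6: 10 + 9 + 10 + 26 + 32 + 33 = 120, so its missing entry is 100 − 120 = -20.
Column 7: 1 − 12 + 30 + 33 − 20 + 35 = 67, so its missing entry is 100 − 67 = 33.
Row 2: 20 + 5 + 17 + 8 + 22 + 33 = 105, so its missing entry is 100 − 105 = -5.
Column 2: 2 − 5 + 4 + 21 + 17 + 9 = 48, so its missing entry is 100 − 48 = 52.
Row 7: 1 + 52 + 1 + 25 − 16 + 35 = 98, so its missing entry is 100 − 98 = 2.

k = 33, d = 2, c = 52, z = -5, m = 33, q = -20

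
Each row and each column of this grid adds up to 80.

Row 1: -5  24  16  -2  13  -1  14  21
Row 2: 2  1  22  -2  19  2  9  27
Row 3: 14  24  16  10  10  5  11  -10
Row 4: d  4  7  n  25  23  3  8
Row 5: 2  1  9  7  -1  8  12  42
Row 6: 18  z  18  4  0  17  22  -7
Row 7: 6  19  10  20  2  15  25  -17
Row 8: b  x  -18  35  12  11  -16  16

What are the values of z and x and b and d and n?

z = 8, x = -1, b = 41, d = 2, n = 8

Row 6: 18 + 18 + 4 + 0 + 17 + 22 − 7 = 72, so its missing entry is 80 − 72 = 8.
Column 2: 24 + 1 + 24 + 4 + 1 + 8 + 19 = 81, so its missing entry is 80 − 81 = -1.
Row 8: -1 − 18 + 35 + 12 + 11 − 16 + 16 = 39, so its missing entry is 80 − 39 = 41.
Column 1: -5 + 2 + 14 + 2 + 18 + 6 + 41 = 78, so its missing entry is 80 − 78 = 2.
Row 4: 2 + 4 + 7 + 25 + 23 + 3 + 8 = 72, so its missing entry is 80 − 72 = 8.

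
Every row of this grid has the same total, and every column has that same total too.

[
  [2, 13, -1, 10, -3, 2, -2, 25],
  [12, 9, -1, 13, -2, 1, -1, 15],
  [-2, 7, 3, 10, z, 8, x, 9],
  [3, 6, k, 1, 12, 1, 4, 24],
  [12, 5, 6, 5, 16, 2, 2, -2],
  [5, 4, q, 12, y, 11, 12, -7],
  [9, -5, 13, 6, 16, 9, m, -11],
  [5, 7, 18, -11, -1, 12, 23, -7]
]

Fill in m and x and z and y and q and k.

Rows 1 and 2 both sum to 46, so that's the common total.
Row 7 has 9 − 5 + 13 + 6 + 16 + 9 − 11 = 37; the blank must be 46 − 37 = 9.
Column 7 has -2 − 1 + 4 + 2 + 12 + 9 + 23 = 47; the blank must be 46 − 47 = -1.
Row 3 has -2 + 7 + 3 + 10 + 8 − 1 + 9 = 34; the blank must be 46 − 34 = 12.
Column 5 has -3 − 2 + 12 + 12 + 16 + 16 − 1 = 50; the blank must be 46 − 50 = -4.
Row 4 has 3 + 6 + 1 + 12 + 1 + 4 + 24 = 51; the blank must be 46 − 51 = -5.
Row 6 has 5 + 4 + 12 − 4 + 11 + 12 − 7 = 33; the blank must be 46 − 33 = 13.

m = 9, x = -1, z = 12, y = -4, q = 13, k = -5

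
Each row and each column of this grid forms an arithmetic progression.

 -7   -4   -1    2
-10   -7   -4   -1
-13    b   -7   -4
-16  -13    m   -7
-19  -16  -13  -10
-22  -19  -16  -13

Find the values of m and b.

Along each row the entries change by 3 per step; down each column they change by -3.
Row 4: from -16 at column 1, stepping by 3 to column 3 gives -10.
Row 3: from -13 at column 1, stepping by 3 to column 2 gives -10.

m = -10, b = -10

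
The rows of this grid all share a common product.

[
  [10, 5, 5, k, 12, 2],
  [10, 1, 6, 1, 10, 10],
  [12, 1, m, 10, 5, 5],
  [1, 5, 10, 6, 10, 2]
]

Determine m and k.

Rows 2 and 4 each multiply to 6000, so every row has product 6000.
Row 3: 12×1×10×5×5 = 3000, so the missing entry is 6000 ÷ 3000 = 2.
Row 1: 10×5×5×12×2 = 6000, so the missing entry is 6000 ÷ 6000 = 1.

m = 2, k = 1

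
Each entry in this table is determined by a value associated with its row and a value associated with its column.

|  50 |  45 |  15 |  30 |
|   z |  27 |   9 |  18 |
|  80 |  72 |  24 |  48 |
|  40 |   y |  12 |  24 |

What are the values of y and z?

Each row is a constant multiple of every other row — this is a multiplication table with the headers hidden.
Row 4 is 12/15 = 4/5 times row 1, so its entry in column 2 is 45 × 4/5 = 36.
Row 2 is 9/15 = 3/5 times row 1, so its entry in column 1 is 50 × 3/5 = 30.

y = 36, z = 30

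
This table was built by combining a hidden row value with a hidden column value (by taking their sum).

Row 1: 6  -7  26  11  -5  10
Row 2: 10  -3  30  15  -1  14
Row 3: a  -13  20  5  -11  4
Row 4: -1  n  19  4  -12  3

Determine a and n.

a = 0, n = -14

The difference between any two rows is the same in every column — this is an addition table with the headers hidden.
Row 3 minus row 1 is -11 − (-5) = -6, so its entry in column 1 is 6 + (-6) = 0.
Row 4 minus row 1 is -12 − (-5) = -7, so its entry in column 2 is -7 + (-7) = -14.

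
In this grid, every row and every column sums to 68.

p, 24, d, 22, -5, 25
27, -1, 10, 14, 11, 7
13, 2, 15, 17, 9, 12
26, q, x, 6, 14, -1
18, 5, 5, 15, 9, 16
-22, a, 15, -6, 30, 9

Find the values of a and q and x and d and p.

a = 42, q = -4, x = 27, d = -4, p = 6

The known cells in column 1 total 62, leaving 68 − 62 = 6 for the blank.
The known cells in row 6 total 26, leaving 68 − 26 = 42 for the blank.
The known cells in column 2 total 72, leaving 68 − 72 = -4 for the blank.
The known cells in row 1 total 72, leaving 68 − 72 = -4 for the blank.
The known cells in row 4 total 41, leaving 68 − 41 = 27 for the blank.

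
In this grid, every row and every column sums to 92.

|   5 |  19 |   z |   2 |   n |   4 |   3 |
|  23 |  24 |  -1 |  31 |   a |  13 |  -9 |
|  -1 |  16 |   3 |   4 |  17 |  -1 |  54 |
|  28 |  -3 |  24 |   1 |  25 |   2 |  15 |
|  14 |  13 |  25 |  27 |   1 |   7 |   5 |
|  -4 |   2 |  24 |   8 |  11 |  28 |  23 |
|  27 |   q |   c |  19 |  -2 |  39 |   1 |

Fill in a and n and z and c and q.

a = 11, n = 29, z = 30, c = -13, q = 21

The known cells in column 2 total 71, leaving 92 − 71 = 21 for the blank.
The known cells in row 7 total 105, leaving 92 − 105 = -13 for the blank.
The known cells in row 2 total 81, leaving 92 − 81 = 11 for the blank.
The known cells in column 5 total 63, leaving 92 − 63 = 29 for the blank.
The known cells in row 1 total 62, leaving 92 − 62 = 30 for the blank.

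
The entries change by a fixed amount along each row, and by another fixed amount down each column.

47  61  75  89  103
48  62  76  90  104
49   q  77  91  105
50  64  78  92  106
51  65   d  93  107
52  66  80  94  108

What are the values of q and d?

q = 63, d = 79

Along each row the entries change by 14 per step; down each column they change by 1.
Row 3: from 49 at column 1, stepping by 14 to column 2 gives 63.
Row 5: from 51 at column 1, stepping by 14 to column 3 gives 79.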